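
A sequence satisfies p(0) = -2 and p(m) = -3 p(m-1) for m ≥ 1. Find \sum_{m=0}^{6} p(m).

-1094

p(1) = -3(-2) = 6
p(2) = -3(6) = -18
p(3) = -3(-18) = 54
p(4) = -3(54) = -162
p(5) = -3(-162) = 486
p(6) = -3(486) = -1458
Sum = (-2) + 6 + (-18) + 54 + (-162) + 486 + (-1458) = -1094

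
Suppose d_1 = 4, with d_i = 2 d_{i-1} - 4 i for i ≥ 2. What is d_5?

d_2 = 2·4 - 8 = 0
d_3 = 2·0 - 12 = -12
d_4 = 2·(-12) - 16 = -40
d_5 = 2·(-40) - 20 = -100

-100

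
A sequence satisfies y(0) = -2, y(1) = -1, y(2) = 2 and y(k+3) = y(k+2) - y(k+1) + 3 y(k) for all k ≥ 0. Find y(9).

y(3) = 2 - (-1) + 3·(-2) = -3
y(4) = (-3) - 2 + 3·(-1) = -8
y(5) = (-8) - (-3) + 3·2 = 1
y(6) = 1 - (-8) + 3·(-3) = 0
y(7) = 0 - 1 + 3·(-8) = -25
y(8) = (-25) - 0 + 3·1 = -22
y(9) = (-22) - (-25) + 3·0 = 3

3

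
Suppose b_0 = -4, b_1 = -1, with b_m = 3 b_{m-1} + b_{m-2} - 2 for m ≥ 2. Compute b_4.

b_2 = 3(-1) + (-4) - 2 = -9
b_3 = 3(-9) + (-1) - 2 = -30
b_4 = 3(-30) + (-9) - 2 = -101

-101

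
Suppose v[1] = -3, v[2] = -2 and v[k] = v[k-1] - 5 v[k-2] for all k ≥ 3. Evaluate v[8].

v[3] = (-2) - 5(-3) = 13
v[4] = 13 - 5(-2) = 23
v[5] = 23 - 5(13) = -42
v[6] = (-42) - 5(23) = -157
v[7] = (-157) - 5(-42) = 53
v[8] = 53 - 5(-157) = 838

838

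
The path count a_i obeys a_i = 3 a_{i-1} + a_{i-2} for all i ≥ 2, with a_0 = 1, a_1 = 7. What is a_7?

a_2 = 3(7) + 1 = 22
a_3 = 3(22) + 7 = 73
a_4 = 3(73) + 22 = 241
a_5 = 3(241) + 73 = 796
a_6 = 3(796) + 241 = 2629
a_7 = 3(2629) + 796 = 8683

8683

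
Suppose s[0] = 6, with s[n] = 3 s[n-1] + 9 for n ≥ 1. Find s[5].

s[1] = 3·6 + 9 = 27
s[2] = 3·27 + 9 = 90
s[3] = 3·90 + 9 = 279
s[4] = 3·279 + 9 = 846
s[5] = 3·846 + 9 = 2547

2547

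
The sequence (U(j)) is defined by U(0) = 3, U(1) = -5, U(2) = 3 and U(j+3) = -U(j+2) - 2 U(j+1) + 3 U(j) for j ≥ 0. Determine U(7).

-247

U(3) = -3 - 2*(-5) + 3*3 = 16
U(4) = -16 - 2*3 + 3*(-5) = -37
U(5) = -(-37) - 2*16 + 3*3 = 14
U(6) = -14 - 2*(-37) + 3*16 = 108
U(7) = -108 - 2*14 + 3*(-37) = -247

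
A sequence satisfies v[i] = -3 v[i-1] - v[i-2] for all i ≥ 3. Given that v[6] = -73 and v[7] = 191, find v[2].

-4

Rearranging, v[i-2] = -(v[i] + 3 v[i-1]).
v[5] = -(191 + 3·(-73)) = 28
v[4] = -(-73 + 3·28) = -11
v[3] = -(28 + 3·(-11)) = 5
v[2] = -(-11 + 3·5) = -4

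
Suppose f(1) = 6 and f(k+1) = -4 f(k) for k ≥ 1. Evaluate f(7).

f(2) = -4·6 = -24
f(3) = -4·(-24) = 96
f(4) = -4·96 = -384
f(5) = -4·(-384) = 1536
f(6) = -4·1536 = -6144
f(7) = -4·(-6144) = 24576

24576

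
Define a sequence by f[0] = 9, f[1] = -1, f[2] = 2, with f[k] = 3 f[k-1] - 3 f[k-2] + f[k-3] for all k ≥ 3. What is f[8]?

f[3] = 3(2) - 3(-1) + 9 = 18
f[4] = 3(18) - 3(2) + (-1) = 47
f[5] = 3(47) - 3(18) + 2 = 89
f[6] = 3(89) - 3(47) + 18 = 144
f[7] = 3(144) - 3(89) + 47 = 212
f[8] = 3(212) - 3(144) + 89 = 293

293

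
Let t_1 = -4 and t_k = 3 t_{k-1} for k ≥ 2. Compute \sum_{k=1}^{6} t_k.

t_2 = 3*(-4) = -12
t_3 = 3*(-12) = -36
t_4 = 3*(-36) = -108
t_5 = 3*(-108) = -324
t_6 = 3*(-324) = -972
Sum = (-4) + (-12) + (-36) + (-108) + (-324) + (-972) = -1456

-1456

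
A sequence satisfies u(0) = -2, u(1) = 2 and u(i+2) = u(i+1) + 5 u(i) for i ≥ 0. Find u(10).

u(2) = 2 + 5·(-2) = -8
u(3) = (-8) + 5·2 = 2
u(4) = 2 + 5·(-8) = -38
u(5) = (-38) + 5·2 = -28
u(6) = (-28) + 5·(-38) = -218
u(7) = (-218) + 5·(-28) = -358
u(8) = (-358) + 5·(-218) = -1448
u(9) = (-1448) + 5·(-358) = -3238
u(10) = (-3238) + 5·(-1448) = -10478

-10478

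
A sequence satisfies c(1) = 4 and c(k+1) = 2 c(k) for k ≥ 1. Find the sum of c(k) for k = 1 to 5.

c(2) = 2*4 = 8
c(3) = 2*8 = 16
c(4) = 2*16 = 32
c(5) = 2*32 = 64
Sum = 4 + 8 + 16 + 32 + 64 = 124

124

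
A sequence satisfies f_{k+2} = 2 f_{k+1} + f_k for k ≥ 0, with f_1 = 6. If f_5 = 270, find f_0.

8

Let f_0 = v.
f_2 = 12 + v
f_3 = 30 + 2v
f_4 = 72 + 5v
f_5 = 174 + 12v
So 174 + 12v = 270, giving v = 8.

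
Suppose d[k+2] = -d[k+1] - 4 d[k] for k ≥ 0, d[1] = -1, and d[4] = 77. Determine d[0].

Let d[0] = y.
d[2] = 1 - 4y
d[3] = 3 + 4y
d[4] = -7 + 12y
So -7 + 12y = 77, giving y = 7.

7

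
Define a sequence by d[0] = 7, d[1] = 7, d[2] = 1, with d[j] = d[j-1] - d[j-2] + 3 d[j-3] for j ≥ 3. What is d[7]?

115

d[3] = 1 - 7 + 3*7 = 15
d[4] = 15 - 1 + 3*7 = 35
d[5] = 35 - 15 + 3*1 = 23
d[6] = 23 - 35 + 3*15 = 33
d[7] = 33 - 23 + 3*35 = 115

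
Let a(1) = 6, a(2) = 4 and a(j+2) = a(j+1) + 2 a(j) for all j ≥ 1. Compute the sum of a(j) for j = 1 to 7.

426

a(3) = 4 + 2*6 = 16
a(4) = 16 + 2*4 = 24
a(5) = 24 + 2*16 = 56
a(6) = 56 + 2*24 = 104
a(7) = 104 + 2*56 = 216
Sum = 6 + 4 + 16 + 24 + 56 + 104 + 216 = 426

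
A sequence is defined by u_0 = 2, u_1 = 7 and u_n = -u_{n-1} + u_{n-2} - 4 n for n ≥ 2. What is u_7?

u_2 = -7 + 2 - 8 = -13
u_3 = -(-13) + 7 - 12 = 8
u_4 = -8 + (-13) - 16 = -37
u_5 = -(-37) + 8 - 20 = 25
u_6 = -25 + (-37) - 24 = -86
u_7 = -(-86) + 25 - 28 = 83

83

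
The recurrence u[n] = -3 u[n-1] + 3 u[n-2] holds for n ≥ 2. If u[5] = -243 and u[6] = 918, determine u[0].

Rearranging, u[n-2] = (u[n] + 3 u[n-1]) / 3.
u[4] = (918 + 3(-243)) / 3 = 189/3 = 63
u[3] = (-243 + 3(63)) / 3 = -54/3 = -18
u[2] = (63 + 3(-18)) / 3 = 9/3 = 3
u[1] = (-18 + 3(3)) / 3 = -9/3 = -3
u[0] = (3 + 3(-3)) / 3 = -6/3 = -2

-2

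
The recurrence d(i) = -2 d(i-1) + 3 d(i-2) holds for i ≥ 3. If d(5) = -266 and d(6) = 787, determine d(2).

7

Rearranging, d(i-2) = (d(i) + 2 d(i-1)) / 3.
d(4) = (787 + 2(-266)) / 3 = 255/3 = 85
d(3) = (-266 + 2(85)) / 3 = -96/3 = -32
d(2) = (85 + 2(-32)) / 3 = 21/3 = 7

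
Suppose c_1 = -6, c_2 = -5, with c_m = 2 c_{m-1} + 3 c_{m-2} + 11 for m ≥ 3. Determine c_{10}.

-27065

c_3 = 2(-5) + 3(-6) + 11 = -17
c_4 = 2(-17) + 3(-5) + 11 = -38
c_5 = 2(-38) + 3(-17) + 11 = -116
c_6 = 2(-116) + 3(-38) + 11 = -335
c_7 = 2(-335) + 3(-116) + 11 = -1007
c_8 = 2(-1007) + 3(-335) + 11 = -3008
c_9 = 2(-3008) + 3(-1007) + 11 = -9026
c_{10} = 2(-9026) + 3(-3008) + 11 = -27065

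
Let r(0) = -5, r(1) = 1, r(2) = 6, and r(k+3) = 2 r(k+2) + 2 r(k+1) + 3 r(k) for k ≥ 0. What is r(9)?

r(3) = 2(6) + 2(1) + 3(-5) = -1
r(4) = 2(-1) + 2(6) + 3(1) = 13
r(5) = 2(13) + 2(-1) + 3(6) = 42
r(6) = 2(42) + 2(13) + 3(-1) = 107
r(7) = 2(107) + 2(42) + 3(13) = 337
r(8) = 2(337) + 2(107) + 3(42) = 1014
r(9) = 2(1014) + 2(337) + 3(107) = 3023

3023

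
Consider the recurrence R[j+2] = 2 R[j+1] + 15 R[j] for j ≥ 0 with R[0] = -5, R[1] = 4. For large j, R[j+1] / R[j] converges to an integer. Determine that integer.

The characteristic equation is r^2 - 2r - 15 = 0, which factors as (r - 5)(r + 3) = 0.
So the roots are 5 and -3. Since |5| > |-3| and the coefficient of 5^j is non-zero, the ratio tends to 5.

5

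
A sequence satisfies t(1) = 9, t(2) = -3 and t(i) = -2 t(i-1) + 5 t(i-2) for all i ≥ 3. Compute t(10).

-226323

t(3) = -2(-3) + 5(9) = 51
t(4) = -2(51) + 5(-3) = -117
t(5) = -2(-117) + 5(51) = 489
t(6) = -2(489) + 5(-117) = -1563
t(7) = -2(-1563) + 5(489) = 5571
t(8) = -2(5571) + 5(-1563) = -18957
t(9) = -2(-18957) + 5(5571) = 65769
t(10) = -2(65769) + 5(-18957) = -226323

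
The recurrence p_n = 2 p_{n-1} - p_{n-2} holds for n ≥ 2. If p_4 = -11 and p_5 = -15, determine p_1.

1

Rearranging, p_{n-2} = -(p_n - 2 p_{n-1}).
p_3 = -(-15 - 2*(-11)) = -7
p_2 = -(-11 - 2*(-7)) = -3
p_1 = -(-7 - 2*(-3)) = 1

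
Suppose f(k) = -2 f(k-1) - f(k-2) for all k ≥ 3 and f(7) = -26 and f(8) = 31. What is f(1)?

4

Rearranging, f(k-2) = -(f(k) + 2 f(k-1)).
f(6) = -(31 + 2*(-26)) = 21
f(5) = -(-26 + 2*21) = -16
f(4) = -(21 + 2*(-16)) = 11
f(3) = -(-16 + 2*11) = -6
f(2) = -(11 + 2*(-6)) = 1
f(1) = -(-6 + 2*1) = 4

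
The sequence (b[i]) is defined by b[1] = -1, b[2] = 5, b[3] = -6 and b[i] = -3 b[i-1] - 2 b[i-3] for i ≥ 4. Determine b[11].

b[4] = -3(-6) - 2(-1) = 20
b[5] = -3(20) - 2(5) = -70
b[6] = -3(-70) - 2(-6) = 222
b[7] = -3(222) - 2(20) = -706
b[8] = -3(-706) - 2(-70) = 2258
b[9] = -3(2258) - 2(222) = -7218
b[10] = -3(-7218) - 2(-706) = 23066
b[11] = -3(23066) - 2(2258) = -73714

-73714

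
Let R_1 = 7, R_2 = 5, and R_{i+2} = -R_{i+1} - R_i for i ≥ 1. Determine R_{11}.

R_3 = -5 - 7 = -12
R_4 = -(-12) - 5 = 7
R_5 = -7 - (-12) = 5
R_6 = -5 - 7 = -12
R_7 = -(-12) - 5 = 7
R_8 = -7 - (-12) = 5
R_9 = -5 - 7 = -12
R_{10} = -(-12) - 5 = 7
R_{11} = -7 - (-12) = 5

5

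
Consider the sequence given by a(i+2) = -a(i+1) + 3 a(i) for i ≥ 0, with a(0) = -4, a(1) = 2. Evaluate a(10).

-8414

a(2) = -2 + 3*(-4) = -14
a(3) = -(-14) + 3*2 = 20
a(4) = -20 + 3*(-14) = -62
a(5) = -(-62) + 3*20 = 122
a(6) = -122 + 3*(-62) = -308
a(7) = -(-308) + 3*122 = 674
a(8) = -674 + 3*(-308) = -1598
a(9) = -(-1598) + 3*674 = 3620
a(10) = -3620 + 3*(-1598) = -8414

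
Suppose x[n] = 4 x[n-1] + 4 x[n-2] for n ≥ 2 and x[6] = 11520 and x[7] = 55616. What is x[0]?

5

Rearranging, x[n-2] = (x[n] - 4 x[n-1]) / 4.
x[5] = (55616 - 4·11520) / 4 = 9536/4 = 2384
x[4] = (11520 - 4·2384) / 4 = 1984/4 = 496
x[3] = (2384 - 4·496) / 4 = 400/4 = 100
x[2] = (496 - 4·100) / 4 = 96/4 = 24
x[1] = (100 - 4·24) / 4 = 4/4 = 1
x[0] = (24 - 4·1) / 4 = 20/4 = 5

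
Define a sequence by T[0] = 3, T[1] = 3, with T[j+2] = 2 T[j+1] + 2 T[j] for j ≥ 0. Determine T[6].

T[2] = 2*3 + 2*3 = 12
T[3] = 2*12 + 2*3 = 30
T[4] = 2*30 + 2*12 = 84
T[5] = 2*84 + 2*30 = 228
T[6] = 2*228 + 2*84 = 624

624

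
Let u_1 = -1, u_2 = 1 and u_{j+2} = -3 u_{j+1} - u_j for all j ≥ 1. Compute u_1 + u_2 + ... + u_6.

u_3 = -3*1 - (-1) = -2
u_4 = -3*(-2) - 1 = 5
u_5 = -3*5 - (-2) = -13
u_6 = -3*(-13) - 5 = 34
Sum = (-1) + 1 + (-2) + 5 + (-13) + 34 = 24

24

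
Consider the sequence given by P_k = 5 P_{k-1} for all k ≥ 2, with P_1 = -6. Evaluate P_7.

-93750

P_2 = 5·(-6) = -30
P_3 = 5·(-30) = -150
P_4 = 5·(-150) = -750
P_5 = 5·(-750) = -3750
P_6 = 5·(-3750) = -18750
P_7 = 5·(-18750) = -93750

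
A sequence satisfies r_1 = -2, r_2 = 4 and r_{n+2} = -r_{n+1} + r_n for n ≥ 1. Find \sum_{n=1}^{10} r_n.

110

r_3 = -4 + (-2) = -6
r_4 = -(-6) + 4 = 10
r_5 = -10 + (-6) = -16
r_6 = -(-16) + 10 = 26
r_7 = -26 + (-16) = -42
r_8 = -(-42) + 26 = 68
r_9 = -68 + (-42) = -110
r_{10} = -(-110) + 68 = 178
Sum = (-2) + 4 + (-6) + 10 + (-16) + 26 + (-42) + 68 + (-110) + 178 = 110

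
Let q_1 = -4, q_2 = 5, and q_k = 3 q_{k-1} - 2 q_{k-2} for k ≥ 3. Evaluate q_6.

q_3 = 3*5 - 2*(-4) = 23
q_4 = 3*23 - 2*5 = 59
q_5 = 3*59 - 2*23 = 131
q_6 = 3*131 - 2*59 = 275

275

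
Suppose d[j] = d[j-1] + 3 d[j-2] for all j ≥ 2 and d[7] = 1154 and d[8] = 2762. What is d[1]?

2

Rearranging, d[j-2] = (d[j] - d[j-1]) / 3.
d[6] = (2762 - 1154) / 3 = 1608/3 = 536
d[5] = (1154 - 536) / 3 = 618/3 = 206
d[4] = (536 - 206) / 3 = 330/3 = 110
d[3] = (206 - 110) / 3 = 96/3 = 32
d[2] = (110 - 32) / 3 = 78/3 = 26
d[1] = (32 - 26) / 3 = 6/3 = 2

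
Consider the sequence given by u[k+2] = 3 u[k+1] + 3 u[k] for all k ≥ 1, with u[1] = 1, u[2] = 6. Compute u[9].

u[3] = 3(6) + 3(1) = 21
u[4] = 3(21) + 3(6) = 81
u[5] = 3(81) + 3(21) = 306
u[6] = 3(306) + 3(81) = 1161
u[7] = 3(1161) + 3(306) = 4401
u[8] = 3(4401) + 3(1161) = 16686
u[9] = 3(16686) + 3(4401) = 63261

63261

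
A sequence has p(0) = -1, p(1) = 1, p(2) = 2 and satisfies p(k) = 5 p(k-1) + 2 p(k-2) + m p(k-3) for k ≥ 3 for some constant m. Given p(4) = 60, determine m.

1

p(3) = 12 - m
p(4) = 64 - 4m
So 64 - 4m = 60, giving m = 1.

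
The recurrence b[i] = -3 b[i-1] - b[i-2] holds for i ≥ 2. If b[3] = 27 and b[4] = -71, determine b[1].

3

Rearranging, b[i-2] = -(b[i] + 3 b[i-1]).
b[2] = -(-71 + 3*27) = -10
b[1] = -(27 + 3*(-10)) = 3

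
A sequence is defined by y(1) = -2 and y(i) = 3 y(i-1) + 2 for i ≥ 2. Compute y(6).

-244

y(2) = 3*(-2) + 2 = -4
y(3) = 3*(-4) + 2 = -10
y(4) = 3*(-10) + 2 = -28
y(5) = 3*(-28) + 2 = -82
y(6) = 3*(-82) + 2 = -244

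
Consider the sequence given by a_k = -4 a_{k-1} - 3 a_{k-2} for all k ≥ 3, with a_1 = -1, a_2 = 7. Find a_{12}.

531439

a_3 = -4·7 - 3·(-1) = -25
a_4 = -4·(-25) - 3·7 = 79
a_5 = -4·79 - 3·(-25) = -241
a_6 = -4·(-241) - 3·79 = 727
a_7 = -4·727 - 3·(-241) = -2185
a_8 = -4·(-2185) - 3·727 = 6559
a_9 = -4·6559 - 3·(-2185) = -19681
a_{10} = -4·(-19681) - 3·6559 = 59047
a_{11} = -4·59047 - 3·(-19681) = -177145
a_{12} = -4·(-177145) - 3·59047 = 531439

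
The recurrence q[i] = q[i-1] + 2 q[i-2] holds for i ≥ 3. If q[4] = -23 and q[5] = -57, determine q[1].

-7

Rearranging, q[i-2] = (q[i] - q[i-1]) / 2.
q[3] = (-57 - (-23)) / 2 = -34/2 = -17
q[2] = (-23 - (-17)) / 2 = -6/2 = -3
q[1] = (-17 - (-3)) / 2 = -14/2 = -7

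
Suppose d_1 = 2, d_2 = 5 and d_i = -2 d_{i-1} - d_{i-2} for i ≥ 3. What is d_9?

d_3 = -2·5 - 2 = -12
d_4 = -2·(-12) - 5 = 19
d_5 = -2·19 - (-12) = -26
d_6 = -2·(-26) - 19 = 33
d_7 = -2·33 - (-26) = -40
d_8 = -2·(-40) - 33 = 47
d_9 = -2·47 - (-40) = -54

-54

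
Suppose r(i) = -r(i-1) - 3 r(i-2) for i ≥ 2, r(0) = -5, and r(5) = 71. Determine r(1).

Let r(1) = x.
r(2) = 15 - x
r(3) = -15 - 2x
r(4) = -30 + 5x
r(5) = 75 + x
So 75 + x = 71, giving x = -4.

-4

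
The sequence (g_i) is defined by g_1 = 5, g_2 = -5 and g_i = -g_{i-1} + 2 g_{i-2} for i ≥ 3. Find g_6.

-105

g_3 = -(-5) + 2·5 = 15
g_4 = -15 + 2·(-5) = -25
g_5 = -(-25) + 2·15 = 55
g_6 = -55 + 2·(-25) = -105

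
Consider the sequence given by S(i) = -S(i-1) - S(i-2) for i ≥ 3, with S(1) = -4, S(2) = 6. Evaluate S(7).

S(3) = -6 - (-4) = -2
S(4) = -(-2) - 6 = -4
S(5) = -(-4) - (-2) = 6
S(6) = -6 - (-4) = -2
S(7) = -(-2) - 6 = -4

-4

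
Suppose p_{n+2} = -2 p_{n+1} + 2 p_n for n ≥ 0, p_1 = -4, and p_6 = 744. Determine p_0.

3

Let p_0 = v.
p_2 = 8 + 2v
p_3 = -24 - 4v
p_4 = 64 + 12v
p_5 = -176 - 32v
p_6 = 480 + 88v
So 480 + 88v = 744, giving v = 3.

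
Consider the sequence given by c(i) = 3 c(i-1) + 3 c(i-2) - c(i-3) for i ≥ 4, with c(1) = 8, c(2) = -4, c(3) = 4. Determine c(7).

-172

c(4) = 3*4 + 3*(-4) - 8 = -8
c(5) = 3*(-8) + 3*4 - (-4) = -8
c(6) = 3*(-8) + 3*(-8) - 4 = -52
c(7) = 3*(-52) + 3*(-8) - (-8) = -172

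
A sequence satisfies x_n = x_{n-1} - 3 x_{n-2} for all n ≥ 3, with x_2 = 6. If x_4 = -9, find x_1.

-1

Let x_1 = v.
x_3 = 6 - 3v
x_4 = -12 - 3v
So -12 - 3v = -9, giving v = -1.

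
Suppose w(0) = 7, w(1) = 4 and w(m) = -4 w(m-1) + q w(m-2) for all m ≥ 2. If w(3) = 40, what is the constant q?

1

w(2) = -16 + 7q
w(3) = 64 - 24q
So 64 - 24q = 40, giving q = 1.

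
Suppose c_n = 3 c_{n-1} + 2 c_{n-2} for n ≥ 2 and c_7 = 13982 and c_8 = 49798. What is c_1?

Rearranging, c_{n-2} = (c_n - 3 c_{n-1}) / 2.
c_6 = (49798 - 3*13982) / 2 = 7852/2 = 3926
c_5 = (13982 - 3*3926) / 2 = 2204/2 = 1102
c_4 = (3926 - 3*1102) / 2 = 620/2 = 310
c_3 = (1102 - 3*310) / 2 = 172/2 = 86
c_2 = (310 - 3*86) / 2 = 52/2 = 26
c_1 = (86 - 3*26) / 2 = 8/2 = 4

4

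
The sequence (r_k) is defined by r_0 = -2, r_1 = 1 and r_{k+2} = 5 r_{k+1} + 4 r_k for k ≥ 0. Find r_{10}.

-2285523

r_2 = 5*1 + 4*(-2) = -3
r_3 = 5*(-3) + 4*1 = -11
r_4 = 5*(-11) + 4*(-3) = -67
r_5 = 5*(-67) + 4*(-11) = -379
r_6 = 5*(-379) + 4*(-67) = -2163
r_7 = 5*(-2163) + 4*(-379) = -12331
r_8 = 5*(-12331) + 4*(-2163) = -70307
r_9 = 5*(-70307) + 4*(-12331) = -400859
r_{10} = 5*(-400859) + 4*(-70307) = -2285523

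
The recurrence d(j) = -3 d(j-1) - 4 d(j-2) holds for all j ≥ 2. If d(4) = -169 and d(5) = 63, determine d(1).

Rearranging, d(j-2) = (d(j) + 3 d(j-1)) / -4.
d(3) = (63 + 3*(-169)) / -4 = -444/-4 = 111
d(2) = (-169 + 3*111) / -4 = 164/-4 = -41
d(1) = (111 + 3*(-41)) / -4 = -12/-4 = 3

3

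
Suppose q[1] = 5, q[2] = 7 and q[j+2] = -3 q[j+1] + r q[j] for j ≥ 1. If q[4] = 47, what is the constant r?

q[3] = -21 + 5r
q[4] = 63 - 8r
So 63 - 8r = 47, giving r = 2.

2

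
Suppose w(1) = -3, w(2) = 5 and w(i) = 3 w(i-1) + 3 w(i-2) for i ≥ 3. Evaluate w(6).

w(3) = 3(5) + 3(-3) = 6
w(4) = 3(6) + 3(5) = 33
w(5) = 3(33) + 3(6) = 117
w(6) = 3(117) + 3(33) = 450

450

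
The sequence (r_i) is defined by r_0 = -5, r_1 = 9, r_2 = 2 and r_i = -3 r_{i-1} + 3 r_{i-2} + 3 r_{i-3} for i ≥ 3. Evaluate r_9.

r_3 = -3·2 + 3·9 + 3·(-5) = 6
r_4 = -3·6 + 3·2 + 3·9 = 15
r_5 = -3·15 + 3·6 + 3·2 = -21
r_6 = -3·(-21) + 3·15 + 3·6 = 126
r_7 = -3·126 + 3·(-21) + 3·15 = -396
r_8 = -3·(-396) + 3·126 + 3·(-21) = 1503
r_9 = -3·1503 + 3·(-396) + 3·126 = -5319

-5319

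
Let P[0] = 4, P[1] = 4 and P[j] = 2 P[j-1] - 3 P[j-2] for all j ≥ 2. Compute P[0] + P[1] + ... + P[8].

292

P[2] = 2(4) - 3(4) = -4
P[3] = 2(-4) - 3(4) = -20
P[4] = 2(-20) - 3(-4) = -28
P[5] = 2(-28) - 3(-20) = 4
P[6] = 2(4) - 3(-28) = 92
P[7] = 2(92) - 3(4) = 172
P[8] = 2(172) - 3(92) = 68
Sum = 4 + 4 + (-4) + (-20) + (-28) + 4 + 92 + 172 + 68 = 292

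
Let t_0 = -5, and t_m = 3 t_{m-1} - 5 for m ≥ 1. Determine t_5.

t_1 = 3(-5) - 5 = -20
t_2 = 3(-20) - 5 = -65
t_3 = 3(-65) - 5 = -200
t_4 = 3(-200) - 5 = -605
t_5 = 3(-605) - 5 = -1820

-1820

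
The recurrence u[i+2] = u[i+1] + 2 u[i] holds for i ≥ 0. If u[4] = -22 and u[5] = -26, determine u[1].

4

Rearranging, u[i-2] = (u[i] - u[i-1]) / 2.
u[3] = (-26 - (-22)) / 2 = -4/2 = -2
u[2] = (-22 - (-2)) / 2 = -20/2 = -10
u[1] = (-2 - (-10)) / 2 = 8/2 = 4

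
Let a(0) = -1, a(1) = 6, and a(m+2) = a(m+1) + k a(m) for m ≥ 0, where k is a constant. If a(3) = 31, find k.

a(2) = 6 - k
a(3) = 6 + 5k
So 6 + 5k = 31, giving k = 5.

5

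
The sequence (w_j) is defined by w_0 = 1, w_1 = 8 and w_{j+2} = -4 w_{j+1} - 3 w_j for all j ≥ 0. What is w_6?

w_2 = -4(8) - 3(1) = -35
w_3 = -4(-35) - 3(8) = 116
w_4 = -4(116) - 3(-35) = -359
w_5 = -4(-359) - 3(116) = 1088
w_6 = -4(1088) - 3(-359) = -3275

-3275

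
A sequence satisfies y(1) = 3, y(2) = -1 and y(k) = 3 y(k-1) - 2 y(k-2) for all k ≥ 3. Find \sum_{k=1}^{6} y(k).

-210

y(3) = 3(-1) - 2(3) = -9
y(4) = 3(-9) - 2(-1) = -25
y(5) = 3(-25) - 2(-9) = -57
y(6) = 3(-57) - 2(-25) = -121
Sum = 3 + (-1) + (-9) + (-25) + (-57) + (-121) = -210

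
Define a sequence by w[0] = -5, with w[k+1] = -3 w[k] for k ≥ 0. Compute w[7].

10935

w[1] = -3*(-5) = 15
w[2] = -3*15 = -45
w[3] = -3*(-45) = 135
w[4] = -3*135 = -405
w[5] = -3*(-405) = 1215
w[6] = -3*1215 = -3645
w[7] = -3*(-3645) = 10935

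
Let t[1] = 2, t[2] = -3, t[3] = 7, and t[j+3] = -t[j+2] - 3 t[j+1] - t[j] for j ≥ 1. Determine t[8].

t[4] = -7 - 3·(-3) - 2 = 0
t[5] = -0 - 3·7 - (-3) = -18
t[6] = -(-18) - 3·0 - 7 = 11
t[7] = -11 - 3·(-18) - 0 = 43
t[8] = -43 - 3·11 - (-18) = -58

-58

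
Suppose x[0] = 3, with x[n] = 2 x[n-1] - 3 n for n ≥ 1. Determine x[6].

-168

x[1] = 2·3 - 3 = 3
x[2] = 2·3 - 6 = 0
x[3] = 2·0 - 9 = -9
x[4] = 2·(-9) - 12 = -30
x[5] = 2·(-30) - 15 = -75
x[6] = 2·(-75) - 18 = -168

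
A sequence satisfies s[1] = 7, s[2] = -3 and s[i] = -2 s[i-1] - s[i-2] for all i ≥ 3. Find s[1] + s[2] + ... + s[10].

s[3] = -2·(-3) - 7 = -1
s[4] = -2·(-1) - (-3) = 5
s[5] = -2·5 - (-1) = -9
s[6] = -2·(-9) - 5 = 13
s[7] = -2·13 - (-9) = -17
s[8] = -2·(-17) - 13 = 21
s[9] = -2·21 - (-17) = -25
s[10] = -2·(-25) - 21 = 29
Sum = 7 + (-3) + (-1) + 5 + (-9) + 13 + (-17) + 21 + (-25) + 29 = 20

20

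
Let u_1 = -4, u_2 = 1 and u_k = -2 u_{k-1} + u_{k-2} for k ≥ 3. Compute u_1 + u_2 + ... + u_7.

u_3 = -2(1) + (-4) = -6
u_4 = -2(-6) + 1 = 13
u_5 = -2(13) + (-6) = -32
u_6 = -2(-32) + 13 = 77
u_7 = -2(77) + (-32) = -186
Sum = (-4) + 1 + (-6) + 13 + (-32) + 77 + (-186) = -137

-137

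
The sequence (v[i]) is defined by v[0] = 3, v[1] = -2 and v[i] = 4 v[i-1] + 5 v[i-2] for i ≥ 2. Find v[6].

2607

v[2] = 4*(-2) + 5*3 = 7
v[3] = 4*7 + 5*(-2) = 18
v[4] = 4*18 + 5*7 = 107
v[5] = 4*107 + 5*18 = 518
v[6] = 4*518 + 5*107 = 2607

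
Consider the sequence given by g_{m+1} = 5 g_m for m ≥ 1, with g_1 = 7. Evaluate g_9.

2734375

g_2 = 5(7) = 35
g_3 = 5(35) = 175
g_4 = 5(175) = 875
g_5 = 5(875) = 4375
g_6 = 5(4375) = 21875
g_7 = 5(21875) = 109375
g_8 = 5(109375) = 546875
g_9 = 5(546875) = 2734375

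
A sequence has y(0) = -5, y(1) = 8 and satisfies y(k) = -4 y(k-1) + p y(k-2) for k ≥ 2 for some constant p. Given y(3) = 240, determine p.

4

y(2) = -32 - 5p
y(3) = 128 + 28p
So 128 + 28p = 240, giving p = 4.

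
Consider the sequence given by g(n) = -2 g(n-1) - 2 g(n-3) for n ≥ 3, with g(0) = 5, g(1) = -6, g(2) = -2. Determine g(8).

584

g(3) = -2·(-2) - 2·5 = -6
g(4) = -2·(-6) - 2·(-6) = 24
g(5) = -2·24 - 2·(-2) = -44
g(6) = -2·(-44) - 2·(-6) = 100
g(7) = -2·100 - 2·24 = -248
g(8) = -2·(-248) - 2·(-44) = 584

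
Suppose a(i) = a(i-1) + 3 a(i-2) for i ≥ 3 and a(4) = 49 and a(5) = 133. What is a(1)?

7

Rearranging, a(i-2) = (a(i) - a(i-1)) / 3.
a(3) = (133 - 49) / 3 = 84/3 = 28
a(2) = (49 - 28) / 3 = 21/3 = 7
a(1) = (28 - 7) / 3 = 21/3 = 7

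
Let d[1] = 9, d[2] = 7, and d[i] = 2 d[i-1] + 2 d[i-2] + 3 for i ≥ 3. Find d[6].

d[3] = 2*7 + 2*9 + 3 = 35
d[4] = 2*35 + 2*7 + 3 = 87
d[5] = 2*87 + 2*35 + 3 = 247
d[6] = 2*247 + 2*87 + 3 = 671

671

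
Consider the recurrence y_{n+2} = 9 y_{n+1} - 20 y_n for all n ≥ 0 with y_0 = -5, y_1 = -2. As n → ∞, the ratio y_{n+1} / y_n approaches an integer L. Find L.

5

The characteristic equation is r^2 - 9r + 20 = 0, which factors as (r - 5)(r - 4) = 0.
So the roots are 5 and 4. Since |5| > |4| and the coefficient of 5^n is non-zero, the ratio tends to 5.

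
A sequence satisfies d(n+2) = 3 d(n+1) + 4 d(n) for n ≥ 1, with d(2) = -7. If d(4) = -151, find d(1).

-5

Let d(1) = y.
d(3) = -21 + 4y
d(4) = -91 + 12y
So -91 + 12y = -151, giving y = -5.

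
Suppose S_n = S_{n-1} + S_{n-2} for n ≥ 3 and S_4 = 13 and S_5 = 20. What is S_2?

6

Rearranging, S_{n-2} = S_n - S_{n-1}.
S_3 = 20 - 13 = 7
S_2 = 13 - 7 = 6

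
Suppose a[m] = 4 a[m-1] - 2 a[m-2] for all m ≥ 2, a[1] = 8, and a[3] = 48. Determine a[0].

Let a[0] = x.
a[2] = 32 - 2x
a[3] = 112 - 8x
So 112 - 8x = 48, giving x = 8.

8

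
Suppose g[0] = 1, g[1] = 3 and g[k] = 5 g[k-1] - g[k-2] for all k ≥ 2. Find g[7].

g[2] = 5(3) - 1 = 14
g[3] = 5(14) - 3 = 67
g[4] = 5(67) - 14 = 321
g[5] = 5(321) - 67 = 1538
g[6] = 5(1538) - 321 = 7369
g[7] = 5(7369) - 1538 = 35307

35307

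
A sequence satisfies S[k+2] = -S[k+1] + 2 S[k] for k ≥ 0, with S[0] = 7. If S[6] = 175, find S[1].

-1

Let S[1] = y.
S[2] = 14 - y
S[3] = -14 + 3y
S[4] = 42 - 5y
S[5] = -70 + 11y
S[6] = 154 - 21y
So 154 - 21y = 175, giving y = -1.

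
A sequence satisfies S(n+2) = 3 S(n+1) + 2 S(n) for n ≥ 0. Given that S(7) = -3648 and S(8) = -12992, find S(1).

-6

Rearranging, S(n-2) = (S(n) - 3 S(n-1)) / 2.
S(6) = (-12992 - 3·(-3648)) / 2 = -2048/2 = -1024
S(5) = (-3648 - 3·(-1024)) / 2 = -576/2 = -288
S(4) = (-1024 - 3·(-288)) / 2 = -160/2 = -80
S(3) = (-288 - 3·(-80)) / 2 = -48/2 = -24
S(2) = (-80 - 3·(-24)) / 2 = -8/2 = -4
S(1) = (-24 - 3·(-4)) / 2 = -12/2 = -6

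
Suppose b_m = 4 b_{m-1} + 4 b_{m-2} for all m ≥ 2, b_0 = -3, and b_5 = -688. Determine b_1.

1

Let b_1 = w.
b_2 = -12 + 4w
b_3 = -48 + 20w
b_4 = -240 + 96w
b_5 = -1152 + 464w
So -1152 + 464w = -688, giving w = 1.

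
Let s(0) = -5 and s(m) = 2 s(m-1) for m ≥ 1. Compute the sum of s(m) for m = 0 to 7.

-1275

s(1) = 2·(-5) = -10
s(2) = 2·(-10) = -20
s(3) = 2·(-20) = -40
s(4) = 2·(-40) = -80
s(5) = 2·(-80) = -160
s(6) = 2·(-160) = -320
s(7) = 2·(-320) = -640
Sum = (-5) + (-10) + (-20) + (-40) + (-80) + (-160) + (-320) + (-640) = -1275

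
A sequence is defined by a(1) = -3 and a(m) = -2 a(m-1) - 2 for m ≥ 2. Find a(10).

a(2) = -2·(-3) - 2 = 4
a(3) = -2·4 - 2 = -10
a(4) = -2·(-10) - 2 = 18
a(5) = -2·18 - 2 = -38
a(6) = -2·(-38) - 2 = 74
a(7) = -2·74 - 2 = -150
a(8) = -2·(-150) - 2 = 298
a(9) = -2·298 - 2 = -598
a(10) = -2·(-598) - 2 = 1194

1194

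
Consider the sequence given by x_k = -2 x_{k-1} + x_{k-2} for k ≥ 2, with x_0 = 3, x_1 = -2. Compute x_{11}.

-18616

x_2 = -2(-2) + 3 = 7
x_3 = -2(7) + (-2) = -16
x_4 = -2(-16) + 7 = 39
x_5 = -2(39) + (-16) = -94
x_6 = -2(-94) + 39 = 227
x_7 = -2(227) + (-94) = -548
x_8 = -2(-548) + 227 = 1323
x_9 = -2(1323) + (-548) = -3194
x_{10} = -2(-3194) + 1323 = 7711
x_{11} = -2(7711) + (-3194) = -18616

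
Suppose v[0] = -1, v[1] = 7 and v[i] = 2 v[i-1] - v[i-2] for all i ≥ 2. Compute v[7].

55

v[2] = 2·7 - (-1) = 15
v[3] = 2·15 - 7 = 23
v[4] = 2·23 - 15 = 31
v[5] = 2·31 - 23 = 39
v[6] = 2·39 - 31 = 47
v[7] = 2·47 - 39 = 55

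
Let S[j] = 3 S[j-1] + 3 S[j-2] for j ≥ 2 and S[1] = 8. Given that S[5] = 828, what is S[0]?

-4

Let S[0] = z.
S[2] = 24 + 3z
S[3] = 96 + 9z
S[4] = 360 + 36z
S[5] = 1368 + 135z
So 1368 + 135z = 828, giving z = -4.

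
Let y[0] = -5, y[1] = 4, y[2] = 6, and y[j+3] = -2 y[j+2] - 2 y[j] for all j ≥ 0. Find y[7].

-16

y[3] = -2·6 - 2·(-5) = -2
y[4] = -2·(-2) - 2·4 = -4
y[5] = -2·(-4) - 2·6 = -4
y[6] = -2·(-4) - 2·(-2) = 12
y[7] = -2·12 - 2·(-4) = -16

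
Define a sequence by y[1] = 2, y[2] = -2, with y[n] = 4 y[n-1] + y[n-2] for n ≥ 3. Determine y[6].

y[3] = 4·(-2) + 2 = -6
y[4] = 4·(-6) + (-2) = -26
y[5] = 4·(-26) + (-6) = -110
y[6] = 4·(-110) + (-26) = -466

-466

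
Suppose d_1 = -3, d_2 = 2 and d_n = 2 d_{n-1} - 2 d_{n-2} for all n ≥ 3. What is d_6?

d_3 = 2·2 - 2·(-3) = 10
d_4 = 2·10 - 2·2 = 16
d_5 = 2·16 - 2·10 = 12
d_6 = 2·12 - 2·16 = -8

-8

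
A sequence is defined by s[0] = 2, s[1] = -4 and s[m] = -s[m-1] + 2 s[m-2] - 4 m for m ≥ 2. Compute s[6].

s[2] = -(-4) + 2(2) - 8 = 0
s[3] = -0 + 2(-4) - 12 = -20
s[4] = -(-20) + 2(0) - 16 = 4
s[5] = -4 + 2(-20) - 20 = -64
s[6] = -(-64) + 2(4) - 24 = 48

48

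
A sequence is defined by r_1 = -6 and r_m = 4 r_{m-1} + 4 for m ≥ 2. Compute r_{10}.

-1223340

r_2 = 4·(-6) + 4 = -20
r_3 = 4·(-20) + 4 = -76
r_4 = 4·(-76) + 4 = -300
r_5 = 4·(-300) + 4 = -1196
r_6 = 4·(-1196) + 4 = -4780
r_7 = 4·(-4780) + 4 = -19116
r_8 = 4·(-19116) + 4 = -76460
r_9 = 4·(-76460) + 4 = -305836
r_{10} = 4·(-305836) + 4 = -1223340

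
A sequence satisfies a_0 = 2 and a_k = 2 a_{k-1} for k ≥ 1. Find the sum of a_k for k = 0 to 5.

a_1 = 2*2 = 4
a_2 = 2*4 = 8
a_3 = 2*8 = 16
a_4 = 2*16 = 32
a_5 = 2*32 = 64
Sum = 2 + 4 + 8 + 16 + 32 + 64 = 126

126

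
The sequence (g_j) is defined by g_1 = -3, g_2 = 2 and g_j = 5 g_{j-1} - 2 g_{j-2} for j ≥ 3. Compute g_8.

33044

g_3 = 5·2 - 2·(-3) = 16
g_4 = 5·16 - 2·2 = 76
g_5 = 5·76 - 2·16 = 348
g_6 = 5·348 - 2·76 = 1588
g_7 = 5·1588 - 2·348 = 7244
g_8 = 5·7244 - 2·1588 = 33044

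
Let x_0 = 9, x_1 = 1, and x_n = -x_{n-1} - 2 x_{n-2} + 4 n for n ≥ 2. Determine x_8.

-103

x_2 = -1 - 2(9) + 8 = -11
x_3 = -(-11) - 2(1) + 12 = 21
x_4 = -21 - 2(-11) + 16 = 17
x_5 = -17 - 2(21) + 20 = -39
x_6 = -(-39) - 2(17) + 24 = 29
x_7 = -29 - 2(-39) + 28 = 77
x_8 = -77 - 2(29) + 32 = -103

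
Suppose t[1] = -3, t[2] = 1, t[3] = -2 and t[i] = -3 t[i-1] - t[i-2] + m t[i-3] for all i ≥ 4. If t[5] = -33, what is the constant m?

-2

t[4] = 5 - 3m
t[5] = -13 + 10m
So -13 + 10m = -33, giving m = -2.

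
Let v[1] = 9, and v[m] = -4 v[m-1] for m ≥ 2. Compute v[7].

v[2] = -4(9) = -36
v[3] = -4(-36) = 144
v[4] = -4(144) = -576
v[5] = -4(-576) = 2304
v[6] = -4(2304) = -9216
v[7] = -4(-9216) = 36864

36864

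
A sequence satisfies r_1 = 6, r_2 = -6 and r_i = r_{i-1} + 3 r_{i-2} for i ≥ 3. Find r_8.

138

r_3 = (-6) + 3(6) = 12
r_4 = 12 + 3(-6) = -6
r_5 = (-6) + 3(12) = 30
r_6 = 30 + 3(-6) = 12
r_7 = 12 + 3(30) = 102
r_8 = 102 + 3(12) = 138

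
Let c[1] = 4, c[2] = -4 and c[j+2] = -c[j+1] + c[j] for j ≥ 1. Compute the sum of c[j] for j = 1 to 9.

88

c[3] = -(-4) + 4 = 8
c[4] = -8 + (-4) = -12
c[5] = -(-12) + 8 = 20
c[6] = -20 + (-12) = -32
c[7] = -(-32) + 20 = 52
c[8] = -52 + (-32) = -84
c[9] = -(-84) + 52 = 136
Sum = 4 + (-4) + 8 + (-12) + 20 + (-32) + 52 + (-84) + 136 = 88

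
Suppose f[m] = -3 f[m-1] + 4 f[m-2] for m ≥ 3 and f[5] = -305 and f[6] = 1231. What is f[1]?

1

Rearranging, f[m-2] = (f[m] + 3 f[m-1]) / 4.
f[4] = (1231 + 3(-305)) / 4 = 316/4 = 79
f[3] = (-305 + 3(79)) / 4 = -68/4 = -17
f[2] = (79 + 3(-17)) / 4 = 28/4 = 7
f[1] = (-17 + 3(7)) / 4 = 4/4 = 1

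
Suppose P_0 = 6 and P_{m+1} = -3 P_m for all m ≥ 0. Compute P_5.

P_1 = -3·6 = -18
P_2 = -3·(-18) = 54
P_3 = -3·54 = -162
P_4 = -3·(-162) = 486
P_5 = -3·486 = -1458

-1458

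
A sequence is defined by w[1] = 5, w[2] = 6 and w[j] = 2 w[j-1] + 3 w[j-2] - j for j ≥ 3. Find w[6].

562

w[3] = 2(6) + 3(5) - 3 = 24
w[4] = 2(24) + 3(6) - 4 = 62
w[5] = 2(62) + 3(24) - 5 = 191
w[6] = 2(191) + 3(62) - 6 = 562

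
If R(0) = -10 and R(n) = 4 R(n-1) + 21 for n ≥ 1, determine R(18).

-206158430215

The fixed point is 21/(1 - 4) = -7, so R(n) + 7 = 4(R(n-1) + 7).
Hence R(n) = -3·4^n - 7.
R(18) = -3·4^{18} - 7 = -3·68719476736 - 7 = -206158430215.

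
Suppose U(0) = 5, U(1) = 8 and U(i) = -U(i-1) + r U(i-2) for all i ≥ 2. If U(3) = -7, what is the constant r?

-5

U(2) = -8 + 5r
U(3) = 8 + 3r
So 8 + 3r = -7, giving r = -5.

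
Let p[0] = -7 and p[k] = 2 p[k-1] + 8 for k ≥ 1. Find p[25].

The fixed point is 8/(1 - 2) = -8, so p[k] + 8 = 2(p[k-1] + 8).
Hence p[k] = 1·2^k - 8.
p[25] = 1·2^{25} - 8 = 1·33554432 - 8 = 33554424.

33554424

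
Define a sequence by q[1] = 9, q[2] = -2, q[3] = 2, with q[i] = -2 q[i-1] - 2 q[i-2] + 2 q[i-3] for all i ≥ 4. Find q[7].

12

q[4] = -2·2 - 2·(-2) + 2·9 = 18
q[5] = -2·18 - 2·2 + 2·(-2) = -44
q[6] = -2·(-44) - 2·18 + 2·2 = 56
q[7] = -2·56 - 2·(-44) + 2·18 = 12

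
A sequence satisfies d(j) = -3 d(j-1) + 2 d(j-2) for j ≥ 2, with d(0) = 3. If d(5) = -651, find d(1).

-3

Let d(1) = y.
d(2) = 6 - 3y
d(3) = -18 + 11y
d(4) = 66 - 39y
d(5) = -234 + 139y
So -234 + 139y = -651, giving y = -3.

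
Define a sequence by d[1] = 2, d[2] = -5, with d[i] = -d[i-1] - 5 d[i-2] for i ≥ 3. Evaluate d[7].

d[3] = -(-5) - 5(2) = -5
d[4] = -(-5) - 5(-5) = 30
d[5] = -30 - 5(-5) = -5
d[6] = -(-5) - 5(30) = -145
d[7] = -(-145) - 5(-5) = 170

170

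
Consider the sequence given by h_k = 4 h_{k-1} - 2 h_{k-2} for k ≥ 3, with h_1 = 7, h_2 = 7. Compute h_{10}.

h_3 = 4·7 - 2·7 = 14
h_4 = 4·14 - 2·7 = 42
h_5 = 4·42 - 2·14 = 140
h_6 = 4·140 - 2·42 = 476
h_7 = 4·476 - 2·140 = 1624
h_8 = 4·1624 - 2·476 = 5544
h_9 = 4·5544 - 2·1624 = 18928
h_{10} = 4·18928 - 2·5544 = 64624

64624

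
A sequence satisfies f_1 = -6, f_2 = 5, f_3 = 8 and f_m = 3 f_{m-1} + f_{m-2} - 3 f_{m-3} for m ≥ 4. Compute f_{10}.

f_4 = 3*8 + 5 - 3*(-6) = 47
f_5 = 3*47 + 8 - 3*5 = 134
f_6 = 3*134 + 47 - 3*8 = 425
f_7 = 3*425 + 134 - 3*47 = 1268
f_8 = 3*1268 + 425 - 3*134 = 3827
f_9 = 3*3827 + 1268 - 3*425 = 11474
f_{10} = 3*11474 + 3827 - 3*1268 = 34445

34445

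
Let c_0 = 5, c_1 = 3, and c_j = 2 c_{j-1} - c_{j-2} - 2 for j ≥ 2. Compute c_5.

c_2 = 2(3) - 5 - 2 = -1
c_3 = 2(-1) - 3 - 2 = -7
c_4 = 2(-7) - (-1) - 2 = -15
c_5 = 2(-15) - (-7) - 2 = -25

-25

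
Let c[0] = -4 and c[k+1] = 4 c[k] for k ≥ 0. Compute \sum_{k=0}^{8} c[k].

c[1] = 4*(-4) = -16
c[2] = 4*(-16) = -64
c[3] = 4*(-64) = -256
c[4] = 4*(-256) = -1024
c[5] = 4*(-1024) = -4096
c[6] = 4*(-4096) = -16384
c[7] = 4*(-16384) = -65536
c[8] = 4*(-65536) = -262144
Sum = (-4) + (-16) + (-64) + (-256) + (-1024) + (-4096) + (-16384) + (-65536) + (-262144) = -349524

-349524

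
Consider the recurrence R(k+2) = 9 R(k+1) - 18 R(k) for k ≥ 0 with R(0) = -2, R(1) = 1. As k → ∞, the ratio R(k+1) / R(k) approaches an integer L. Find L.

6

The characteristic equation is r^2 - 9r + 18 = 0, which factors as (r - 6)(r - 3) = 0.
So the roots are 6 and 3. Since |6| > |3| and the coefficient of 6^k is non-zero, the ratio tends to 6.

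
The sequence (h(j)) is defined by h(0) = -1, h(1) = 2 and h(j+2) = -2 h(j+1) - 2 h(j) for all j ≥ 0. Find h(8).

-16

h(2) = -2·2 - 2·(-1) = -2
h(3) = -2·(-2) - 2·2 = 0
h(4) = -2·0 - 2·(-2) = 4
h(5) = -2·4 - 2·0 = -8
h(6) = -2·(-8) - 2·4 = 8
h(7) = -2·8 - 2·(-8) = 0
h(8) = -2·0 - 2·8 = -16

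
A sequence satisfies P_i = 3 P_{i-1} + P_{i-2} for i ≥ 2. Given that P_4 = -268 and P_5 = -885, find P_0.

-7

Rearranging, P_{i-2} = P_i - 3 P_{i-1}.
P_3 = -885 - 3·(-268) = -81
P_2 = -268 - 3·(-81) = -25
P_1 = -81 - 3·(-25) = -6
P_0 = -25 - 3·(-6) = -7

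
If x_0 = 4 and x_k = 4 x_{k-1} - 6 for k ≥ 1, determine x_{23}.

The fixed point is -6/(1 - 4) = 2, so x_k - 2 = 4(x_{k-1} - 2).
Hence x_k = 2·4^k + 2.
x_{23} = 2·4^{23} + 2 = 2·70368744177664 + 2 = 140737488355330.

140737488355330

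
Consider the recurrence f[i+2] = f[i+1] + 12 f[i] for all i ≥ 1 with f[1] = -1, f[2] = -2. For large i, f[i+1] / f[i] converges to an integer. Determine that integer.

The characteristic equation is r^2 - r - 12 = 0, which factors as (r - 4)(r + 3) = 0.
So the roots are 4 and -3. Since |4| > |-3| and the coefficient of 4^i is non-zero, the ratio tends to 4.

4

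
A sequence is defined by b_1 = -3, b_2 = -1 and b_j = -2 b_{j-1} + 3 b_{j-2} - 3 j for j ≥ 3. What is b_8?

2189

b_3 = -2·(-1) + 3·(-3) - 9 = -16
b_4 = -2·(-16) + 3·(-1) - 12 = 17
b_5 = -2·17 + 3·(-16) - 15 = -97
b_6 = -2·(-97) + 3·17 - 18 = 227
b_7 = -2·227 + 3·(-97) - 21 = -766
b_8 = -2·(-766) + 3·227 - 24 = 2189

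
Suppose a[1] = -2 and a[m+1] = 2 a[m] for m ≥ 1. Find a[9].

a[2] = 2·(-2) = -4
a[3] = 2·(-4) = -8
a[4] = 2·(-8) = -16
a[5] = 2·(-16) = -32
a[6] = 2·(-32) = -64
a[7] = 2·(-64) = -128
a[8] = 2·(-128) = -256
a[9] = 2·(-256) = -512

-512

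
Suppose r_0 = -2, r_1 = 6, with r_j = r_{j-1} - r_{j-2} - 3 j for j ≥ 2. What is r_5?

r_2 = 6 - (-2) - 6 = 2
r_3 = 2 - 6 - 9 = -13
r_4 = (-13) - 2 - 12 = -27
r_5 = (-27) - (-13) - 15 = -29

-29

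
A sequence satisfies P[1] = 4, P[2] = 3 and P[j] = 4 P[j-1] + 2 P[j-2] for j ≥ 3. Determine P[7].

P[3] = 4·3 + 2·4 = 20
P[4] = 4·20 + 2·3 = 86
P[5] = 4·86 + 2·20 = 384
P[6] = 4·384 + 2·86 = 1708
P[7] = 4·1708 + 2·384 = 7600

7600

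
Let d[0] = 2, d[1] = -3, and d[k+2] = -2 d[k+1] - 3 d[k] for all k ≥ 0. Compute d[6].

36

d[2] = -2(-3) - 3(2) = 0
d[3] = -2(0) - 3(-3) = 9
d[4] = -2(9) - 3(0) = -18
d[5] = -2(-18) - 3(9) = 9
d[6] = -2(9) - 3(-18) = 36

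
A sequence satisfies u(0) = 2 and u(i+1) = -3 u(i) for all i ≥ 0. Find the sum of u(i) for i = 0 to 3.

u(1) = -3·2 = -6
u(2) = -3·(-6) = 18
u(3) = -3·18 = -54
Sum = 2 + (-6) + 18 + (-54) = -40

-40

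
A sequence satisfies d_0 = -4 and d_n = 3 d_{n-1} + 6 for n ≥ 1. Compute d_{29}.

The fixed point is 6/(1 - 3) = -3, so d_n + 3 = 3(d_{n-1} + 3).
Hence d_n = -1·3^n - 3.
d_{29} = -1·3^{29} - 3 = -1·68630377364883 - 3 = -68630377364886.

-68630377364886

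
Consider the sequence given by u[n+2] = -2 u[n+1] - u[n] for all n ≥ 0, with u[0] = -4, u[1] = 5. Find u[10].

-14

u[2] = -2(5) - (-4) = -6
u[3] = -2(-6) - 5 = 7
u[4] = -2(7) - (-6) = -8
u[5] = -2(-8) - 7 = 9
u[6] = -2(9) - (-8) = -10
u[7] = -2(-10) - 9 = 11
u[8] = -2(11) - (-10) = -12
u[9] = -2(-12) - 11 = 13
u[10] = -2(13) - (-12) = -14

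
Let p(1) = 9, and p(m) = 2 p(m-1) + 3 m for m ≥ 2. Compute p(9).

p(2) = 2·9 + 6 = 24
p(3) = 2·24 + 9 = 57
p(4) = 2·57 + 12 = 126
p(5) = 2·126 + 15 = 267
p(6) = 2·267 + 18 = 552
p(7) = 2·552 + 21 = 1125
p(8) = 2·1125 + 24 = 2274
p(9) = 2·2274 + 27 = 4575

4575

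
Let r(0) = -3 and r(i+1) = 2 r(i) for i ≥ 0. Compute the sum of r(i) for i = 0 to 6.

r(1) = 2*(-3) = -6
r(2) = 2*(-6) = -12
r(3) = 2*(-12) = -24
r(4) = 2*(-24) = -48
r(5) = 2*(-48) = -96
r(6) = 2*(-96) = -192
Sum = (-3) + (-6) + (-12) + (-24) + (-48) + (-96) + (-192) = -381

-381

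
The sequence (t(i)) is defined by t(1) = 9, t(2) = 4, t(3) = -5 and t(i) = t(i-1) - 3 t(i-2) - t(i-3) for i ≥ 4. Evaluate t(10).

t(4) = (-5) - 3(4) - 9 = -26
t(5) = (-26) - 3(-5) - 4 = -15
t(6) = (-15) - 3(-26) - (-5) = 68
t(7) = 68 - 3(-15) - (-26) = 139
t(8) = 139 - 3(68) - (-15) = -50
t(9) = (-50) - 3(139) - 68 = -535
t(10) = (-535) - 3(-50) - 139 = -524

-524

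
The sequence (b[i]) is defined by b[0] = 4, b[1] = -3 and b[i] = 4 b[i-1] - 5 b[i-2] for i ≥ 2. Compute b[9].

b[2] = 4(-3) - 5(4) = -32
b[3] = 4(-32) - 5(-3) = -113
b[4] = 4(-113) - 5(-32) = -292
b[5] = 4(-292) - 5(-113) = -603
b[6] = 4(-603) - 5(-292) = -952
b[7] = 4(-952) - 5(-603) = -793
b[8] = 4(-793) - 5(-952) = 1588
b[9] = 4(1588) - 5(-793) = 10317

10317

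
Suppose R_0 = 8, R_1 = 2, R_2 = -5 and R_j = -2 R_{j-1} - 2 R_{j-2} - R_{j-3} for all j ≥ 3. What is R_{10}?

R_3 = -2(-5) - 2(2) - 8 = -2
R_4 = -2(-2) - 2(-5) - 2 = 12
R_5 = -2(12) - 2(-2) - (-5) = -15
R_6 = -2(-15) - 2(12) - (-2) = 8
R_7 = -2(8) - 2(-15) - 12 = 2
R_8 = -2(2) - 2(8) - (-15) = -5
R_9 = -2(-5) - 2(2) - 8 = -2
R_{10} = -2(-2) - 2(-5) - 2 = 12

12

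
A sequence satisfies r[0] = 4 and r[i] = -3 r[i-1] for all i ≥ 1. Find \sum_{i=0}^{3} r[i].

r[1] = -3(4) = -12
r[2] = -3(-12) = 36
r[3] = -3(36) = -108
Sum = 4 + (-12) + 36 + (-108) = -80

-80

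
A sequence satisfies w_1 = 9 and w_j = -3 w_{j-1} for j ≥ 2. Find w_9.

59049

w_2 = -3·9 = -27
w_3 = -3·(-27) = 81
w_4 = -3·81 = -243
w_5 = -3·(-243) = 729
w_6 = -3·729 = -2187
w_7 = -3·(-2187) = 6561
w_8 = -3·6561 = -19683
w_9 = -3·(-19683) = 59049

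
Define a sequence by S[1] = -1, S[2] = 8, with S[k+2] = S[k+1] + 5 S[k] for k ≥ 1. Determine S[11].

S[3] = 8 + 5·(-1) = 3
S[4] = 3 + 5·8 = 43
S[5] = 43 + 5·3 = 58
S[6] = 58 + 5·43 = 273
S[7] = 273 + 5·58 = 563
S[8] = 563 + 5·273 = 1928
S[9] = 1928 + 5·563 = 4743
S[10] = 4743 + 5·1928 = 14383
S[11] = 14383 + 5·4743 = 38098

38098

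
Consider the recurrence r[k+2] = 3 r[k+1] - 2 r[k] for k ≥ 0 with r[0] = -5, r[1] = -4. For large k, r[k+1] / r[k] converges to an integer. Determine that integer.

The characteristic equation is r^2 - 3r + 2 = 0, which factors as (r - 2)(r - 1) = 0.
So the roots are 2 and 1. Since |2| > |1| and the coefficient of 2^k is non-zero, the ratio tends to 2.

2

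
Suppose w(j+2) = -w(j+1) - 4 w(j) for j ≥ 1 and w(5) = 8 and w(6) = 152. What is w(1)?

Rearranging, w(j-2) = (w(j) + w(j-1)) / -4.
w(4) = (152 + 8) / -4 = 160/-4 = -40
w(3) = (8 + (-40)) / -4 = -32/-4 = 8
w(2) = (-40 + 8) / -4 = -32/-4 = 8
w(1) = (8 + 8) / -4 = 16/-4 = -4

-4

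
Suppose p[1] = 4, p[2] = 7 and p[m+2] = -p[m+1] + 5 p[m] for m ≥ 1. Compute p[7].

p[3] = -7 + 5(4) = 13
p[4] = -13 + 5(7) = 22
p[5] = -22 + 5(13) = 43
p[6] = -43 + 5(22) = 67
p[7] = -67 + 5(43) = 148

148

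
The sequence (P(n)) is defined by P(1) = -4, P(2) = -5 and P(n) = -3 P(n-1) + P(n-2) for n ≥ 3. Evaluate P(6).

P(3) = -3*(-5) + (-4) = 11
P(4) = -3*11 + (-5) = -38
P(5) = -3*(-38) + 11 = 125
P(6) = -3*125 + (-38) = -413

-413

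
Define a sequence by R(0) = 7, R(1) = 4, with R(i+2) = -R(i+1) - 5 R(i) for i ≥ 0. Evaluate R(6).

R(2) = -4 - 5·7 = -39
R(3) = -(-39) - 5·4 = 19
R(4) = -19 - 5·(-39) = 176
R(5) = -176 - 5·19 = -271
R(6) = -(-271) - 5·176 = -609

-609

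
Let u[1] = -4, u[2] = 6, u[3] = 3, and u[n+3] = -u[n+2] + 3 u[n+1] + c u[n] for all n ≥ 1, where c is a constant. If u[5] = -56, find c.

u[4] = 15 - 4c
u[5] = -6 + 10c
So -6 + 10c = -56, giving c = -5.

-5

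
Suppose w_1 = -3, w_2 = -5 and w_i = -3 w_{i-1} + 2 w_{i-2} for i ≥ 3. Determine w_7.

w_3 = -3·(-5) + 2·(-3) = 9
w_4 = -3·9 + 2·(-5) = -37
w_5 = -3·(-37) + 2·9 = 129
w_6 = -3·129 + 2·(-37) = -461
w_7 = -3·(-461) + 2·129 = 1641

1641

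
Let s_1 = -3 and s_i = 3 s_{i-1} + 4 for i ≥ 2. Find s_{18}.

The fixed point is 4/(1 - 3) = -2, so s_i + 2 = 3(s_{i-1} + 2).
Hence s_i = -1·3^{i-1} - 2.
s_{18} = -1·3^{17} - 2 = -1·129140163 - 2 = -129140165.

-129140165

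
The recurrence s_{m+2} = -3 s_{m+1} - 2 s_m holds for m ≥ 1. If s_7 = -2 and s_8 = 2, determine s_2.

Rearranging, s_{m-2} = (s_m + 3 s_{m-1}) / -2.
s_6 = (2 + 3(-2)) / -2 = -4/-2 = 2
s_5 = (-2 + 3(2)) / -2 = 4/-2 = -2
s_4 = (2 + 3(-2)) / -2 = -4/-2 = 2
s_3 = (-2 + 3(2)) / -2 = 4/-2 = -2
s_2 = (2 + 3(-2)) / -2 = -4/-2 = 2

2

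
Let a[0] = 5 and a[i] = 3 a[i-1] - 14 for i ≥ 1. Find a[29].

-137260754729759

The fixed point is -14/(1 - 3) = 7, so a[i] - 7 = 3(a[i-1] - 7).
Hence a[i] = -2·3^i + 7.
a[29] = -2·3^{29} + 7 = -2·68630377364883 + 7 = -137260754729759.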